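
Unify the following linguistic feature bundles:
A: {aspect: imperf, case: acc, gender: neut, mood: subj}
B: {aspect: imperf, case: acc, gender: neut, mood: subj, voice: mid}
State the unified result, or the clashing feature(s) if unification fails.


Compare features:
aspect: A=imperf vs B=imperf -> unified: imperf
case: A=acc vs B=acc -> unified: acc
gender: A=neut vs B=neut -> unified: neut
mood: A=subj vs B=subj -> unified: subj
voice: A=_ vs B=mid -> unified: mid
No clashes found.

Unified: {aspect: imperf, case: acc, gender: neut, mood: subj, voice: mid}


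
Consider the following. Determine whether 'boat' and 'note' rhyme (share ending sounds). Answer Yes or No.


Rime (stressed vowel + following sounds) of 'boat': -oat = /oʊt/
Rime of 'note': -ote = /oʊt/
/oʊt/ and /oʊt/ are the same ending sound, so the words rhyme.

Yes


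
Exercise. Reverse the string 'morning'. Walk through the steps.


Reverse 'morning' character by character: 'gninrom'.

gninrom


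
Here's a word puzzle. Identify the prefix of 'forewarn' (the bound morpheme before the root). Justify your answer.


The word 'forewarn' = 'fore' (prefix) + 'warn' (root). The prefix is 'fore'.

fore


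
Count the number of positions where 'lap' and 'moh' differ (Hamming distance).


Alignment:
Position 1: 'l' vs 'm' = DIFFER
Position 2: 'a' vs 'o' = DIFFER
Position 3: 'p' vs 'h' = DIFFER
Total differences: 3

3


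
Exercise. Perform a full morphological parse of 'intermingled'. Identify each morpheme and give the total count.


Step 1: Identify prefix: 'inter' (meaning: between)
Step 2: Identify root: 'mingle'
Step 3: Identify suffix(es): 'ed'
Decomposition: inter- (prefix: between) + mingle (root) + -ed (suffix: past)
Total morphemes: 3

3 morphemes (inter- (prefix: between) + mingle (root) + -ed (suffix: past))


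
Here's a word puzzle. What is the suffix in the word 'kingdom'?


The word 'kingdom' = 'king' (root) + '-dom' (suffix). The suffix is '-dom'.

dom


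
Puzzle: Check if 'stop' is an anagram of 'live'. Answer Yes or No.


Sorted letters of 'stop': 'opst'
Sorted letters of 'live': 'eilv'
They do not match.

No


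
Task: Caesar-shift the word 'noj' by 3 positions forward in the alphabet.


Shift each letter by 3: n -> q, o -> r, j -> m. Result: 'qrm'.

qrm


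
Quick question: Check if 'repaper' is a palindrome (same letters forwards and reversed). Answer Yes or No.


Forward: 'repaper'
Reversed: 'repaper'
They are identical.

Yes


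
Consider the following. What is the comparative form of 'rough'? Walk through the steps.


Apply comparative formation (add -er): 'rough' -> 'rougher'.

rougher


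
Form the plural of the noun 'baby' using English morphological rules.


Apply rule: Change -y to -ies (consonant + y). 'baby' becomes 'babies'.

babies


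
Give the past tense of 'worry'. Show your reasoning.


Apply rule: Change -y to -ied. 'worry' becomes 'worried'.

worried


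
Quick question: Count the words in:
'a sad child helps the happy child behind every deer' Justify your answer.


Split into words: a | sad | child | helps | the | happy | child | behind | every | deer = 10 words.

10


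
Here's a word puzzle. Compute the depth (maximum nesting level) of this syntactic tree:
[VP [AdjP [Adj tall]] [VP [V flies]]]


Count bracket nesting levels:
'[' at pos 0: depth = 1
'[' at pos 4: depth = 2
'[' at pos 10: depth = 3
'[' at pos 22: depth = 2
'[' at pos 26: depth = 3
Maximum depth reached: 3

3


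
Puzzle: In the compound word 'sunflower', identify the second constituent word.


Split 'sunflower' into 'sun' + 'flower'. The second part is 'flower'.

flower


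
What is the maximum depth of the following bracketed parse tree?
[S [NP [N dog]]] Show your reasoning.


Count bracket nesting levels:
'[' at pos 0: depth = 1
'[' at pos 3: depth = 2
'[' at pos 7: depth = 3
Maximum depth reached: 3

3


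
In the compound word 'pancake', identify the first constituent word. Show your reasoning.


Split 'pancake' into 'pan' + 'cake'. The first part is 'pan'.

pan


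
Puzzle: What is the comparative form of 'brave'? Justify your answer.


Apply comparative formation (ends in e: add -r): 'brave' -> 'braver'.

braver


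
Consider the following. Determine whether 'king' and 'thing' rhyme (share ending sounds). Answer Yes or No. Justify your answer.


Rime (stressed vowel + following sounds) of 'king': -ing = /ɪŋ/
Rime of 'thing': -ing = /ɪŋ/
/ɪŋ/ and /ɪŋ/ are the same ending sound, so the words rhyme.

Yes


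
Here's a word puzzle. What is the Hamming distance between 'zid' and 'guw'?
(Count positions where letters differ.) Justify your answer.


Alignment:
Position 1: 'z' vs 'g' = DIFFER
Position 2: 'i' vs 'u' = DIFFER
Position 3: 'd' vs 'w' = DIFFER
Total differences: 3

3


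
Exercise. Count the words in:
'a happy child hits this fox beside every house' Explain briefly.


Split into words: a | happy | child | hits | this | fox | beside | every | house = 9 words.

9


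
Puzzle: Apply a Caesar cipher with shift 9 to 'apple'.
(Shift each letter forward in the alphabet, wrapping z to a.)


Shift each letter by 9: a -> j, p -> y, p -> y, l -> u, e -> n. Result: 'jyyun'.

jyyun


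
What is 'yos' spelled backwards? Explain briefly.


Reverse 'yos' character by character: 'soy'.

soy


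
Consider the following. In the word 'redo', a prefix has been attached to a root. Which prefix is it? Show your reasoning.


The word 'redo' = 're' (prefix) + 'do' (root). The prefix is 're'.

re


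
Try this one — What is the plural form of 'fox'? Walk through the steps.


Apply rule: Add -es (sibilant/fricative ending). 'fox' becomes 'foxes'.

foxes


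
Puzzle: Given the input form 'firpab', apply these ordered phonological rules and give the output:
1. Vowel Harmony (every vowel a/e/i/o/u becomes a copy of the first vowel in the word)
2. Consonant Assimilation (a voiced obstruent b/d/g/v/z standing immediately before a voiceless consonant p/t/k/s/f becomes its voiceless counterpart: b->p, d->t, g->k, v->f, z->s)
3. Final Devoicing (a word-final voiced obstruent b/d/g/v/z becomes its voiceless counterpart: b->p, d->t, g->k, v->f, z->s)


Starting form: 'firpab'
Rule 1: Vowel Harmony: all vowels become 'i' (matching first vowel). 'firpab' -> 'firpib'
Rule 2: Consonant Assimilation: no voiced obstruent (b/d/g/v/z) stands immediately before a voiceless consonant (p/t/k/s/f). No change.
Rule 3: Final Devoicing: word-final voiced obstruent 'b' becomes voiceless 'p'. 'firpib' -> 'firpip'
Final form: 'firpip'

firpip


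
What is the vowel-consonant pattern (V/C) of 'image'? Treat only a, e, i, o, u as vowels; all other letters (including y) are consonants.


Letter mapping: i = V, m = C, a = V, g = C, e = V.

VCVCV


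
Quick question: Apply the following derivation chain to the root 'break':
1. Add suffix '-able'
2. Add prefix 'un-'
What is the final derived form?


Step 1: Add suffix '-able' to 'break' = 'breakable'
Step 2: Add prefix 'un-' to 'breakable' = 'unbreakable'

unbreakable


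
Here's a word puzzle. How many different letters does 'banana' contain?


Unique letters in 'banana': {a, b, n} = 3 distinct letters.

3


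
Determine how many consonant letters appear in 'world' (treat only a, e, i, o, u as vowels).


Consonants in 'world': w, r, l, d = 4 consonants.

4


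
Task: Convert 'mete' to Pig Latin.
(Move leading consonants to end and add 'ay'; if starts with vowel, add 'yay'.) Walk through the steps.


'mete': move consonant cluster 'm' to end and add 'ay': 'etemay'.

etemay


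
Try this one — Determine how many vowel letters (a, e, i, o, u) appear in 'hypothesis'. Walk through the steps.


Vowels in 'hypothesis': o, e, i = 3 vowels.

3


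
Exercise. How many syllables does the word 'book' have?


Break 'book' into syllables: book -> book = 1 syllable

1 syllable


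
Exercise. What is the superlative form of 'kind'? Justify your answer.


Apply superlative formation (add -est): 'kind' -> 'kindest'.

kindest


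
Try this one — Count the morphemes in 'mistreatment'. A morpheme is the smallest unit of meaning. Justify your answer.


Decomposition: mis- (prefix) + treat (root) + -ment (suffix) = 3 morpheme(s)

3 morphemes


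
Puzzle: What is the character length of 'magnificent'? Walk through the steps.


Spell out 'magnificent' and number each letter: m(1), a(2), g(3), n(4), i(5), f(6), i(7), c(8), e(9), n(10), t(11). Total: 11 letters.

11


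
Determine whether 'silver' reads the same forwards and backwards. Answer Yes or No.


Forward: 'silver'
Reversed: 'revlis'
They differ.

No


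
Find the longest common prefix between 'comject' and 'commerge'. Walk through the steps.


Compare from the start: 3 characters match: 'com'. Mismatch at position 4: 'j' vs 'm'.

com


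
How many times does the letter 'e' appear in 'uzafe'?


Letter 'e' in 'uzafe': found at position(s) 5 = 1 occurrence(s).

1


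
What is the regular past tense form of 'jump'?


Apply rule: Add -ed. 'jump' becomes 'jumped'.

jumped


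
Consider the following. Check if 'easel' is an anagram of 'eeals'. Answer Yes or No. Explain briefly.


Sorted letters of 'easel': 'aeels'
Sorted letters of 'eeals': 'aeels'
They match.

Yes


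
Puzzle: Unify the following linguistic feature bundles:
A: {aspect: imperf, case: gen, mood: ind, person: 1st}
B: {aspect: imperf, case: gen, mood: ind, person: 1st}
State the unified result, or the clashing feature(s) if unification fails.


Compare features:
aspect: A=imperf vs B=imperf -> unified: imperf
case: A=gen vs B=gen -> unified: gen
mood: A=ind vs B=ind -> unified: ind
person: A=1st vs B=1st -> unified: 1st
No clashes found.

Unified: {aspect: imperf, case: gen, mood: ind, person: 1st}


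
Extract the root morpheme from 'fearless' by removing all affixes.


Remove suffix '-less' from 'fearless' to get root 'fear'.

fear


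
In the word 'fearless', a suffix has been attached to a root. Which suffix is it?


The word 'fearless' = 'fear' (root) + '-less' (suffix). The suffix is '-less'.

less


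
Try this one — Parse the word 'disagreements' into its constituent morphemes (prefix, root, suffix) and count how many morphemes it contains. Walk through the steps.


Step 1: Identify prefix: 'dis' (meaning: not/apart)
Step 2: Identify root: 'agree'
Step 3: Identify suffix(es): 'ment, s'
Decomposition: dis- (prefix: not/apart) + agree (root) + -ment (suffix: action/result) + -s (plural)
Total morphemes: 4

4 morphemes (dis- (prefix: not/apart) + agree (root) + -ment (suffix: action/result) + -s (plural))


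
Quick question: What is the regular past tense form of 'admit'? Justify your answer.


Apply rule: Double final consonant and add -ed. 'admit' becomes 'admitted'.

admitted


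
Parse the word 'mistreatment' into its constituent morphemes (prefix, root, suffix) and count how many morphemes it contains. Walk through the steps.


Step 1: Identify prefix: 'mis' (meaning: wrongly)
Step 2: Identify root: 'treat'
Step 3: Identify suffix(es): 'ment'
Decomposition: mis- (prefix: wrongly) + treat (root) + -ment (suffix: action/result)
Total morphemes: 3

3 morphemes (mis- (prefix: wrongly) + treat (root) + -ment (suffix: action/result))


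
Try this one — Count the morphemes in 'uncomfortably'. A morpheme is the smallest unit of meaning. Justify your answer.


Decomposition: un- (prefix) + comfort (root) + -able (suffix) + -ly (suffix) = 4 morpheme(s)

4 morphemes


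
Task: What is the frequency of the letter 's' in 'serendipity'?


Letter 's' in 'serendipity': found at position(s) 1 = 1 occurrence(s).

1


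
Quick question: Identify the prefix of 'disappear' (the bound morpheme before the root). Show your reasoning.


The word 'disappear' = 'dis' (prefix) + 'appear' (root). The prefix is 'dis'.

dis


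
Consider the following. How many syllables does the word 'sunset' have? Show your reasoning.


Break 'sunset' into syllables: sun-set -> sun | set = 2 syllables

2 syllables


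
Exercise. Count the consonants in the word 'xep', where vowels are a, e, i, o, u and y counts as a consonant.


Consonants in 'xep': x, p = 2 consonants.

2


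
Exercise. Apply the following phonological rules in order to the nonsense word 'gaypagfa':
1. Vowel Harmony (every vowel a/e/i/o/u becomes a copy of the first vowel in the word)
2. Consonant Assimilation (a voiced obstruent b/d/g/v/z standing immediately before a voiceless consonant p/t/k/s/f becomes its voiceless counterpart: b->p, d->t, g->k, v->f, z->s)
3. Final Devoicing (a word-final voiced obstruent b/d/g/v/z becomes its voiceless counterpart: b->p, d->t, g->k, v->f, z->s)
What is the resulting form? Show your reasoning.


Starting form: 'gaypagfa'
Rule 1: Vowel Harmony: all vowels already match. No change.
Rule 2: Consonant Assimilation: voiced obstruent before voiceless consonant becomes voiceless ('gf' -> 'kf'). 'gaypagfa' -> 'gaypakfa'
Rule 3: Final Devoicing: the word ends in the vowel 'a', not a consonant. No change.
Final form: 'gaypakfa'

gaypakfa


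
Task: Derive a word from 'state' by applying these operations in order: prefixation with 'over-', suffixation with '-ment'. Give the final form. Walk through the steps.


Step 1: Add prefix 'over-' to 'state' = 'overstate'
Step 2: Add suffix '-ment' to 'overstate' = 'overstatement'

overstatement


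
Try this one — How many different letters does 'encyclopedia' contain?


Unique letters in 'encyclopedia': {a, c, d, e, i, l, n, o, p, y} = 10 distinct letters.

10


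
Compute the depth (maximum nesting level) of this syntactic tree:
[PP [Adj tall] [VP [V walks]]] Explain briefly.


Count bracket nesting levels:
'[' at pos 0: depth = 1
'[' at pos 4: depth = 2
'[' at pos 15: depth = 2
'[' at pos 19: depth = 3
Maximum depth reached: 3

3


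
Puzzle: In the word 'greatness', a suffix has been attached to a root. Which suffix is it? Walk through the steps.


The word 'greatness' = 'great' (root) + '-ness' (suffix). The suffix is '-ness'.

ness


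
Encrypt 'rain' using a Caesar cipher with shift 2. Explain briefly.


Shift each letter by 2: r -> t, a -> c, i -> k, n -> p. Result: 'tckp'.

tckp


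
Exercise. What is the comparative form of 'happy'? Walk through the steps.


Apply comparative formation (consonant + y: change y to i, add -er): 'happy' -> 'happier'.

happier


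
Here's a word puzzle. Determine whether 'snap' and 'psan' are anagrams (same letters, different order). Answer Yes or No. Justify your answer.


Sorted letters of 'snap': 'anps'
Sorted letters of 'psan': 'anps'
They match.

Yes


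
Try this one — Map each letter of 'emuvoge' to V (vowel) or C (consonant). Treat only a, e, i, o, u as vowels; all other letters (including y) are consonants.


Letter mapping: e = V, m = C, u = V, v = C, o = V, g = C, e = V.

VCVCVCV


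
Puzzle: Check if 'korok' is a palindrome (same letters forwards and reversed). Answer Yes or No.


Forward: 'korok'
Reversed: 'korok'
They are identical.

Yes


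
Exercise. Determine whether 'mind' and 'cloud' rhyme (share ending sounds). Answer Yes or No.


Rime (stressed vowel + following sounds) of 'mind': -ind = /aɪnd/
Rime of 'cloud': -oud = /aʊd/
/aɪnd/ and /aʊd/ are different ending sounds, so the words do not rhyme.

No


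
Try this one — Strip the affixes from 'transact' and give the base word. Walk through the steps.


Remove prefix 'trans' from 'transact' to get root 'act'.

act


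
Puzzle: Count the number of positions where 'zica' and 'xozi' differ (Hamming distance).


Alignment:
Position 1: 'z' vs 'x' = DIFFER
Position 2: 'i' vs 'o' = DIFFER
Position 3: 'c' vs 'z' = DIFFER
Position 4: 'a' vs 'i' = DIFFER
Total differences: 4

4


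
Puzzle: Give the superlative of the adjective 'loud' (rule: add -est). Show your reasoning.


Apply superlative formation (add -est): 'loud' -> 'loudest'.

loudest


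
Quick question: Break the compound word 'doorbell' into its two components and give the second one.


Split 'doorbell' into 'door' + 'bell'. The second part is 'bell'.

bell


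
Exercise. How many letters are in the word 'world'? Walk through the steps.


Spell out 'world' and number each letter: w(1), o(2), r(3), l(4), d(5). Total: 5 letters.

5


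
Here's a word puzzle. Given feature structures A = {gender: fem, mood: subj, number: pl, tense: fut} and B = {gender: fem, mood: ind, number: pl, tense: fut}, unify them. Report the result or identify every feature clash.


Compare features:
gender: A=fem vs B=fem -> unified: fem
mood: A=subj vs B=ind -> CLASH
number: A=pl vs B=pl -> unified: pl
tense: A=fut vs B=fut -> unified: fut
Clash detected on feature 'mood' (subj vs ind); unification fails.

CLASH on 'mood' (subj vs ind)


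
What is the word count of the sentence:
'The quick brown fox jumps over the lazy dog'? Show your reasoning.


Split into words: The | quick | brown | fox | jumps | over | the | lazy | dog = 9 words.

9


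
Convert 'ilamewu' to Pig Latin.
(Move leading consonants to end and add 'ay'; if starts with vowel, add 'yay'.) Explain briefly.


'ilamewu' starts with a vowel, so add 'yay': 'ilamewuyay'.

ilamewuyay


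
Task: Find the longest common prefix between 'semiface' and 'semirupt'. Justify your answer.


Compare from the start: 4 characters match: 'semi'. Mismatch at position 5: 'f' vs 'r'.

semi


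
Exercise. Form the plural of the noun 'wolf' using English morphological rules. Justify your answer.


Apply rule: Change -f to -ves. 'wolf' becomes 'wolves'.

wolves


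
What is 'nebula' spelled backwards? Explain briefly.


Reverse 'nebula' character by character: 'aluben'.

aluben


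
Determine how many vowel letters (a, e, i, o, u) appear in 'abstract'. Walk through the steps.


Vowels in 'abstract': a, a = 2 vowels.

2


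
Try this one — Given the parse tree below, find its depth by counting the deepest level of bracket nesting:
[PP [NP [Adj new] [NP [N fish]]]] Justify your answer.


Count bracket nesting levels:
'[' at pos 0: depth = 1
'[' at pos 4: depth = 2
'[' at pos 8: depth = 3
'[' at pos 18: depth = 3
'[' at pos 22: depth = 4
Maximum depth reached: 4

4


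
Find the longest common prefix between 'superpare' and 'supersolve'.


Compare from the start: 5 characters match: 'super'. Mismatch at position 6: 'p' vs 's'.

super


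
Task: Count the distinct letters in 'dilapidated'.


Unique letters in 'dilapidated': {a, d, e, i, l, p, t} = 7 distinct letters.

7


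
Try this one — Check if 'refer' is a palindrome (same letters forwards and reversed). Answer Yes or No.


Forward: 'refer'
Reversed: 'refer'
They are identical.

Yes


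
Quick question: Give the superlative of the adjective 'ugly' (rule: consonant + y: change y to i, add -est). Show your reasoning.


Apply superlative formation (consonant + y: change y to i, add -est): 'ugly' -> 'ugliest'.

ugliest


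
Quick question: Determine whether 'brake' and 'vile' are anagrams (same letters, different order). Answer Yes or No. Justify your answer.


Sorted letters of 'brake': 'abekr'
Sorted letters of 'vile': 'eilv'
They do not match.

No


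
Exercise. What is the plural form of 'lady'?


Apply rule: Change -y to -ies (consonant + y). 'lady' becomes 'ladies'.

ladies


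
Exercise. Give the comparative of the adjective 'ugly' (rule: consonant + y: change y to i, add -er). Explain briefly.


Apply comparative formation (consonant + y: change y to i, add -er): 'ugly' -> 'uglier'.

uglier


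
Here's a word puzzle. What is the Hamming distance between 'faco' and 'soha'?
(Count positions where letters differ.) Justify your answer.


Alignment:
Position 1: 'f' vs 's' = DIFFER
Position 2: 'a' vs 'o' = DIFFER
Position 3: 'c' vs 'h' = DIFFER
Position 4: 'o' vs 'a' = DIFFER
Total differences: 4

4


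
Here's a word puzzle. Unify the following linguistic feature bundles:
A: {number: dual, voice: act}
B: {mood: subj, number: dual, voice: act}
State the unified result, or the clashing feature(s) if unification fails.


Compare features:
mood: A=_ vs B=subj -> unified: subj
number: A=dual vs B=dual -> unified: dual
voice: A=act vs B=act -> unified: act
No clashes found.

Unified: {mood: subj, number: dual, voice: act}


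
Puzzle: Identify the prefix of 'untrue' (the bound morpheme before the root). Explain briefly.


The word 'untrue' = 'un' (prefix) + 'true' (root). The prefix is 'un'.

un


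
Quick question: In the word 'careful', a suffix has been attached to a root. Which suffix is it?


The word 'careful' = 'care' (root) + '-ful' (suffix). The suffix is '-ful'.

ful


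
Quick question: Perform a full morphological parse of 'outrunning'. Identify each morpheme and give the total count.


Step 1: Identify prefix: 'out' (meaning: surpass)
Step 2: Identify root: 'run'
Step 3: Identify suffix(es): 'ing'
Decomposition: out- (prefix: surpass) + run (root) + -ing (suffix: ongoing action)
Total morphemes: 3

3 morphemes (out- (prefix: surpass) + run (root) + -ing (suffix: ongoing action))


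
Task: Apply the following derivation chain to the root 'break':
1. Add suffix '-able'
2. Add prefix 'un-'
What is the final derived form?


Step 1: Add suffix '-able' to 'break' = 'breakable'
Step 2: Add prefix 'un-' to 'breakable' = 'unbreakable'

unbreakable


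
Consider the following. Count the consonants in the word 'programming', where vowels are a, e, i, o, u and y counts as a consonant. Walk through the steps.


Consonants in 'programming': p, r, g, r, m, m, n, g = 8 consonants.

8


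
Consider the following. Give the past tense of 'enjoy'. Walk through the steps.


Apply rule: Add -ed. 'enjoy' becomes 'enjoyed'.

enjoyed


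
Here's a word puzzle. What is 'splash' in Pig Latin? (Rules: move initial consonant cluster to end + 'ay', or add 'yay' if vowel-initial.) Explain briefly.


'splash': move consonant cluster 'spl' to end and add 'ay': 'ashsplay'.

ashsplay


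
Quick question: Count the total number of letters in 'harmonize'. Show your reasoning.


Spell out 'harmonize' and number each letter: h(1), a(2), r(3), m(4), o(5), n(6), i(7), z(8), e(9). Total: 9 letters.

9


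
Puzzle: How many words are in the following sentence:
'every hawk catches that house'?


Split into words: every | hawk | catches | that | house = 5 words.

5


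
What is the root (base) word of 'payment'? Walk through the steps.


Remove suffix '-ment' from 'payment' to get root 'pay'.

pay


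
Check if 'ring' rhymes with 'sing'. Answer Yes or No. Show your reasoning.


Rime (stressed vowel + following sounds) of 'ring': -ing = /ɪŋ/
Rime of 'sing': -ing = /ɪŋ/
/ɪŋ/ and /ɪŋ/ are the same ending sound, so the words rhyme.

Yes


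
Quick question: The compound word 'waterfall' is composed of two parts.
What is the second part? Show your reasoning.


Split 'waterfall' into 'water' + 'fall'. The second part is 'fall'.

fall


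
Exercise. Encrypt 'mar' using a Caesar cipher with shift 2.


Shift each letter by 2: m -> o, a -> c, r -> t. Result: 'oct'.

oct


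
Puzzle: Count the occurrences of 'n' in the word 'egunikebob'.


Letter 'n' in 'egunikebob': found at position(s) 4 = 1 occurrence(s).

1


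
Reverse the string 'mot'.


Reverse 'mot' character by character: 'tom'.

tom


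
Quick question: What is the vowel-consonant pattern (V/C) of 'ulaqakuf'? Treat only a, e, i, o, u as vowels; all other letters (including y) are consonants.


Letter mapping: u = V, l = C, a = V, q = C, a = V, k = C, u = V, f = C.

VCVCVCVC


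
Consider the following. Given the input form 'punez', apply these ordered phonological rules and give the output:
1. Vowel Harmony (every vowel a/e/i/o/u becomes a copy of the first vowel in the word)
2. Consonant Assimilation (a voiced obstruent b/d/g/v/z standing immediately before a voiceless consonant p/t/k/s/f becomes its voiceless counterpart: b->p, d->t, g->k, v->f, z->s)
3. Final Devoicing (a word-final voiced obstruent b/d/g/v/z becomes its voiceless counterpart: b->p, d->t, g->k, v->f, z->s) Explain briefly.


Starting form: 'punez'
Rule 1: Vowel Harmony: all vowels become 'u' (matching first vowel). 'punez' -> 'punuz'
Rule 2: Consonant Assimilation: no voiced obstruent (b/d/g/v/z) stands immediately before a voiceless consonant (p/t/k/s/f). No change.
Rule 3: Final Devoicing: word-final voiced obstruent 'z' becomes voiceless 's'. 'punuz' -> 'punus'
Final form: 'punus'

punus


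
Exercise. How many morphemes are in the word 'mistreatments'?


Decomposition: mis- (prefix) + treat (root) + -ment (suffix) + -s (plural) = 4 morpheme(s)

4 morphemes


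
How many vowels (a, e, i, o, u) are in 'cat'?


Vowels in 'cat': a = 1 vowels.

1


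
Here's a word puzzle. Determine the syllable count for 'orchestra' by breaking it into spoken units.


Break 'orchestra' into syllables: or-ches-tra -> or | ches | tra = 3 syllables

3 syllables


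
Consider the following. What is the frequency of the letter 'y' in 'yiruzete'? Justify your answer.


Letter 'y' in 'yiruzete': found at position(s) 1 = 1 occurrence(s).

1


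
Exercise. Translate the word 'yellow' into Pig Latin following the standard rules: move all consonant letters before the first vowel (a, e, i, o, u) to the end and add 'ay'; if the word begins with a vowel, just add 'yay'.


'yellow': move consonant cluster 'y' to end and add 'ay': 'ellowyay'.

ellowyay


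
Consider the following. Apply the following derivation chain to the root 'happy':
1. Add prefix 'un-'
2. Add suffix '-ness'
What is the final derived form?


Step 1: Add prefix 'un-' to 'happy' = 'unhappy'
Step 2: Add suffix '-ness' to 'unhappy' = 'unhappiness'

unhappiness


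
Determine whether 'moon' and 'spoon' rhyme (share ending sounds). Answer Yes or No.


Rime (stressed vowel + following sounds) of 'moon': -oon = /uːn/
Rime of 'spoon': -oon = /uːn/
/uːn/ and /uːn/ are the same ending sound, so the words rhyme.

Yes


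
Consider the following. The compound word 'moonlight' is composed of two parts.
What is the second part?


Split 'moonlight' into 'moon' + 'light'. The second part is 'light'.

light


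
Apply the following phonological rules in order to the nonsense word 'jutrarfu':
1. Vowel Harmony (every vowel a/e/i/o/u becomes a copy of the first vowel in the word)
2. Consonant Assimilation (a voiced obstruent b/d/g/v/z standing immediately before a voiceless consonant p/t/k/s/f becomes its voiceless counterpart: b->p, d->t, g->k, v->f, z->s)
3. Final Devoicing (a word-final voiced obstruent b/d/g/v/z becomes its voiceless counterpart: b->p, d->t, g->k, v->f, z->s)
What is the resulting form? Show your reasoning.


Starting form: 'jutrarfu'
Rule 1: Vowel Harmony: all vowels become 'u' (matching first vowel). 'jutrarfu' -> 'jutrurfu'
Rule 2: Consonant Assimilation: no voiced obstruent (b/d/g/v/z) stands immediately before a voiceless consonant (p/t/k/s/f). No change.
Rule 3: Final Devoicing: the word ends in the vowel 'u', not a consonant. No change.
Final form: 'jutrurfu'

jutrurfu


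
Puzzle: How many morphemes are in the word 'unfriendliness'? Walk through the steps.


Decomposition: un- (prefix) + friend (root) + -ly (suffix) + -ness (suffix) = 4 morpheme(s)

4 morphemes


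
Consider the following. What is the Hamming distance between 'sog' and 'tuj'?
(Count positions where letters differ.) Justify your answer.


Alignment:
Position 1: 's' vs 't' = DIFFER
Position 2: 'o' vs 'u' = DIFFER
Position 3: 'g' vs 'j' = DIFFER
Total differences: 3

3


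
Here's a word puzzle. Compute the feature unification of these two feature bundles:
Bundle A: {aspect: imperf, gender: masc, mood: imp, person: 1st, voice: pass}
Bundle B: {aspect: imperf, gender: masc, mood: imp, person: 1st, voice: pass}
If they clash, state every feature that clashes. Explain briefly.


Compare features:
aspect: A=imperf vs B=imperf -> unified: imperf
gender: A=masc vs B=masc -> unified: masc
mood: A=imp vs B=imp -> unified: imp
person: A=1st vs B=1st -> unified: 1st
voice: A=pass vs B=pass -> unified: pass
No clashes found.

Unified: {aspect: imperf, gender: masc, mood: imp, person: 1st, voice: pass}


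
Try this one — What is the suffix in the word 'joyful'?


The word 'joyful' = 'joy' (root) + '-ful' (suffix). The suffix is '-ful'.

ful


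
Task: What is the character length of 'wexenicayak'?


Spell out 'wexenicayak' and number each letter: w(1), e(2), x(3), e(4), n(5), i(6), c(7), a(8), y(9), a(10), k(11). Total: 11 letters.

11


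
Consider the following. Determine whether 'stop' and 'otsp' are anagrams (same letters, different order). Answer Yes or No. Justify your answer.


Sorted letters of 'stop': 'opst'
Sorted letters of 'otsp': 'opst'
They match.

Yes


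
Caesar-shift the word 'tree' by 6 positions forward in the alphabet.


Shift each letter by 6: t -> z, r -> x, e -> k, e -> k. Result: 'zxkk'.

zxkk


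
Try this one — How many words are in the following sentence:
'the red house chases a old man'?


Split into words: the | red | house | chases | a | old | man = 7 words.

7


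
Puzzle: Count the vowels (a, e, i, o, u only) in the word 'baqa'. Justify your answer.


Vowels in 'baqa': a, a = 2 vowels.

2


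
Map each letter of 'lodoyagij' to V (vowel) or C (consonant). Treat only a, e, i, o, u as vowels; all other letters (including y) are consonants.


Letter mapping: l = C, o = V, d = C, o = V, y = C, a = V, g = C, i = V, j = C.

CVCVCVCVC


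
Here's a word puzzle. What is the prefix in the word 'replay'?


The word 'replay' = 're' (prefix) + 'play' (root). The prefix is 're'.

re


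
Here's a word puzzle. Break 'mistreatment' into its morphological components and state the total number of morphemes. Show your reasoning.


Step 1: Identify prefix: 'mis' (meaning: wrongly)
Step 2: Identify root: 'treat'
Step 3: Identify suffix(es): 'ment'
Decomposition: mis- (prefix: wrongly) + treat (root) + -ment (suffix: action/result)
Total morphemes: 3

3 morphemes (mis- (prefix: wrongly) + treat (root) + -ment (suffix: action/result))


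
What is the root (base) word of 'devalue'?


Remove prefix 'de' from 'devalue' to get root 'value'.

value


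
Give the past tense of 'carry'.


Apply rule: Change -y to -ied. 'carry' becomes 'carried'.

carried


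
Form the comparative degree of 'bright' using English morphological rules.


Apply comparative formation (add -er): 'bright' -> 'brighter'.

brighter


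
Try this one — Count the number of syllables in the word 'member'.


Break 'member' into syllables: mem-ber -> mem | ber = 2 syllables

2 syllables


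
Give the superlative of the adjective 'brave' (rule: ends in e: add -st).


Apply superlative formation (ends in e: add -st): 'brave' -> 'bravest'.

bravest


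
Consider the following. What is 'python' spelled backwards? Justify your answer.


Reverse 'python' character by character: 'nohtyp'.

nohtyp


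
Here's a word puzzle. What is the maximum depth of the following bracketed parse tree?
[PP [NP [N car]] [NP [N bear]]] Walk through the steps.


Count bracket nesting levels:
'[' at pos 0: depth = 1
'[' at pos 4: depth = 2
'[' at pos 8: depth = 3
'[' at pos 17: depth = 2
'[' at pos 21: depth = 3
Maximum depth reached: 3

3


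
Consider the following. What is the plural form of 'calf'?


Apply rule: Change -f to -ves. 'calf' becomes 'calves'.

calves


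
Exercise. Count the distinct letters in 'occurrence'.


Unique letters in 'occurrence': {c, e, n, o, r, u} = 6 distinct letters.

6


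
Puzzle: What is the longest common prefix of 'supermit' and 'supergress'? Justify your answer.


Compare from the start: 5 characters match: 'super'. Mismatch at position 6: 'm' vs 'g'.

super


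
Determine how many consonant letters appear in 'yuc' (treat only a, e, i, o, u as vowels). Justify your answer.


Consonants in 'yuc': y, c = 2 consonants.

2


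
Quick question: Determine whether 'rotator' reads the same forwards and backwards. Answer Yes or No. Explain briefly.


Forward: 'rotator'
Reversed: 'rotator'
They are identical.

Yes


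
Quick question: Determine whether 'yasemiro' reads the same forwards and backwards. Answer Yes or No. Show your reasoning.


Forward: 'yasemiro'
Reversed: 'orimesay'
They differ.

No


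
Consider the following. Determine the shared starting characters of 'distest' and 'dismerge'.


Compare from the start: 3 characters match: 'dis'. Mismatch at position 4: 't' vs 'm'.

dis


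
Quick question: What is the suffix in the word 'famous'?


The word 'famous' = 'fame' (root) + '-ous' (suffix). The suffix is '-ous'.

ous


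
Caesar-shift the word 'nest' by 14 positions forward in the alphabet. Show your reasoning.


Shift each letter by 14: n -> b, e -> s, s -> g, t -> h. Result: 'bsgh'.

bsgh


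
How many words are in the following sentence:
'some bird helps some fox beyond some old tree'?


Split into words: some | bird | helps | some | fox | beyond | some | old | tree = 9 words.

9


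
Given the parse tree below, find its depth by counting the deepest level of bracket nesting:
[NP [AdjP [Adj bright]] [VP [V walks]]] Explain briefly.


Count bracket nesting levels:
'[' at pos 0: depth = 1
'[' at pos 4: depth = 2
'[' at pos 10: depth = 3
'[' at pos 24: depth = 2
'[' at pos 28: depth = 3
Maximum depth reached: 3

3


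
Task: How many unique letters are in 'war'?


Unique letters in 'war': {a, r, w} = 3 distinct letters.

3


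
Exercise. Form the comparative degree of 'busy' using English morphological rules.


Apply comparative formation (consonant + y: change y to i, add -er): 'busy' -> 'busier'.

busier


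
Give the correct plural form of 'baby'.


Apply rule: Change -y to -ies (consonant + y). 'baby' becomes 'babies'.

babies


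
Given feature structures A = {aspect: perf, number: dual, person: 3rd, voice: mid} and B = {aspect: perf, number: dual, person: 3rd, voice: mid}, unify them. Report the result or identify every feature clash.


Compare features:
aspect: A=perf vs B=perf -> unified: perf
number: A=dual vs B=dual -> unified: dual
person: A=3rd vs B=3rd -> unified: 3rd
voice: A=mid vs B=mid -> unified: mid
No clashes found.

Unified: {aspect: perf, number: dual, person: 3rd, voice: mid}


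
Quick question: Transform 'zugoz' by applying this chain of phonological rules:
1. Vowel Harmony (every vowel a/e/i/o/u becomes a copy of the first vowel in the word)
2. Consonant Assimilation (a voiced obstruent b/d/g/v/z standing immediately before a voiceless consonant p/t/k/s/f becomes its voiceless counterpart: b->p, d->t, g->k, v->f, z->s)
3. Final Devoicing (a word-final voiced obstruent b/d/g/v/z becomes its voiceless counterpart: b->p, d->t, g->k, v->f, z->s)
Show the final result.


Starting form: 'zugoz'
Rule 1: Vowel Harmony: all vowels become 'u' (matching first vowel). 'zugoz' -> 'zuguz'
Rule 2: Consonant Assimilation: no voiced obstruent (b/d/g/v/z) stands immediately before a voiceless consonant (p/t/k/s/f). No change.
Rule 3: Final Devoicing: word-final voiced obstruent 'z' becomes voiceless 's'. 'zuguz' -> 'zugus'
Final form: 'zugus'

zugus


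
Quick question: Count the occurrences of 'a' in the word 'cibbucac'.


Letter 'a' in 'cibbucac': found at position(s) 7 = 1 occurrence(s).

1


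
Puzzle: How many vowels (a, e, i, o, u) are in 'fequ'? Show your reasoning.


Vowels in 'fequ': e, u = 2 vowels.

2


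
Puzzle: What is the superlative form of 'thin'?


Apply superlative formation (double final consonant, add -est): 'thin' -> 'thinnest'.

thinnest


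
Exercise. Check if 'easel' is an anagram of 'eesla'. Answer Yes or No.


Sorted letters of 'easel': 'aeels'
Sorted letters of 'eesla': 'aeels'
They match.

Yes


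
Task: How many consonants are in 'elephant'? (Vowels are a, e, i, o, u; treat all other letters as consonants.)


Consonants in 'elephant': l, p, h, n, t = 5 consonants.

5


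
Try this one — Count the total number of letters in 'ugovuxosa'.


Spell out 'ugovuxosa' and number each letter: u(1), g(2), o(3), v(4), u(5), x(6), o(7), s(8), a(9). Total: 9 letters.

9


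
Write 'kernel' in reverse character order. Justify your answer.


Reverse 'kernel' character by character: 'lenrek'.

lenrek


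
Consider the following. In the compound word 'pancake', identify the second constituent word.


Split 'pancake' into 'pan' + 'cake'. The second part is 'cake'.

cake


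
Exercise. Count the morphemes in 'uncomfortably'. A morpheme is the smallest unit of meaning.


Decomposition: un- (prefix) + comfort (root) + -able (suffix) + -ly (suffix) = 4 morpheme(s)

4 morphemes


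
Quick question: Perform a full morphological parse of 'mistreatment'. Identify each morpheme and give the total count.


Step 1: Identify prefix: 'mis' (meaning: wrongly)
Step 2: Identify root: 'treat'
Step 3: Identify suffix(es): 'ment'
Decomposition: mis- (prefix: wrongly) + treat (root) + -ment (suffix: action/result)
Total morphemes: 3

3 morphemes (mis- (prefix: wrongly) + treat (root) + -ment (suffix: action/result))


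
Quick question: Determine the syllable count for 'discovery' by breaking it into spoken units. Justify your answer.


Break 'discovery' into syllables: dis-cov-er-y -> dis | cov | er | y = 4 syllables

4 syllables


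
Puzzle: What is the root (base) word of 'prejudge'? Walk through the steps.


Remove prefix 'pre' from 'prejudge' to get root 'judge'.

judge


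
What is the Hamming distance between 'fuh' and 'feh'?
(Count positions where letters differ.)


Alignment:
Position 1: 'f' vs 'f' = match
Position 2: 'u' vs 'e' = DIFFER
Position 3: 'h' vs 'h' = match
Total differences: 1

1


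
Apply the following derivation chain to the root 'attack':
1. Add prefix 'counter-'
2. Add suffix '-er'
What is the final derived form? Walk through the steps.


Step 1: Add prefix 'counter-' to 'attack' = 'counterattack'
Step 2: Add suffix '-er' to 'counterattack' = 'counterattacker'

counterattacker


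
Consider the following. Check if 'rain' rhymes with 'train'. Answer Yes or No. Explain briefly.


Rime (stressed vowel + following sounds) of 'rain': -ain = /eɪn/
Rime of 'train': -ain = /eɪn/
/eɪn/ and /eɪn/ are the same ending sound, so the words rhyme.

Yes


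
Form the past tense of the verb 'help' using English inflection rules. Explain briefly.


Apply rule: Add -ed. 'help' becomes 'helped'.

helped


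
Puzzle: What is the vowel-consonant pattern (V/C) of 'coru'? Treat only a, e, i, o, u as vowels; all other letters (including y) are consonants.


Letter mapping: c = C, o = V, r = C, u = V.

CVCV


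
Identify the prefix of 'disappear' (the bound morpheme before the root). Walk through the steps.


The word 'disappear' = 'dis' (prefix) + 'appear' (root). The prefix is 'dis'.

dis


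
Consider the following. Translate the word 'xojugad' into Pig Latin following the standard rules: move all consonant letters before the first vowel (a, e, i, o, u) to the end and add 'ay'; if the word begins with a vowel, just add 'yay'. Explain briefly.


'xojugad': move consonant cluster 'x' to end and add 'ay': 'ojugadxay'.

ojugadxay


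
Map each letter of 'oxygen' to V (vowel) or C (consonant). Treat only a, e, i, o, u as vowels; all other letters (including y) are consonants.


Letter mapping: o = V, x = C, y = C, g = C, e = V, n = C.

VCCCVC
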